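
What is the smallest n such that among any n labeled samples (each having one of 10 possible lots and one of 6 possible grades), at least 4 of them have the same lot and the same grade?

There are 10 × 6 = 60 (lot, grade) combinations acting as pigeonholes.
With 60 × 3 = 180 labeled samples we could place exactly 3 in each, with no (lot, grade) pair reaching 4.
One more forces some (lot, grade) pair to hold 4, so 180 + 1 = 181.

181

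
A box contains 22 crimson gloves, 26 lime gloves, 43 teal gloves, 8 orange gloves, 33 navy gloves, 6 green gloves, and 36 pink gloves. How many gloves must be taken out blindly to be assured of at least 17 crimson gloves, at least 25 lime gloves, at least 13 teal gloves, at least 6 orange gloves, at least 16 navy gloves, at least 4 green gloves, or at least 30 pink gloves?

105

Each of the 7 colors has its own threshold; avoid all of them simultaneously.
The worst case stops just short of every target: 16 crimson, 24 lime, 12 teal, 5 orange, 15 navy, 3 green, 29 pink — 16 + 24 + 12 + 5 + 15 + 3 + 29 = 104 gloves.
One more glove must push some color to its target, so 104 + 1 = 105.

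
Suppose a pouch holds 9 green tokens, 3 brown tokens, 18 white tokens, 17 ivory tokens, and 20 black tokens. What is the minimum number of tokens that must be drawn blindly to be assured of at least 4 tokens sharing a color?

16

The worst case takes 3 tokens of each color without reaching 4 of any: 5 × 3 = 15.
The next token must bring some color to 4, so 15 + 1 = 16.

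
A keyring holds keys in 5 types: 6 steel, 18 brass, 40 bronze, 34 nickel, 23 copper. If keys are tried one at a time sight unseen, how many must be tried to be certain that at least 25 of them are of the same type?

Treat the 5 types as pigeonholes.
In the worst case we take at most 24 of each type, but all 6 steel, all 18 brass, and all 23 copper (fewer than 24), giving 6 + 18 + 24 + 24 + 23 = 95.
One more key then forces some type to 25, so 95 + 1 = 96.

96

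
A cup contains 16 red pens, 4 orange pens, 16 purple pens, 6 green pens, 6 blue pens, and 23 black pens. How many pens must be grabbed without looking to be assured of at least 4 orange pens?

The worst case draws every non-orange pen first: 16 + 16 + 6 + 6 + 23 = 67.
The next 4 draws are then forced to be orange, giving 67 + 4 = 71.

71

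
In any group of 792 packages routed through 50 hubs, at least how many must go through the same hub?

The 792 packages fall into 50 hubs.
If each of the 50 hubs held at most 15, the total would be at most 50 × 15 = 750 < 792, a contradiction.
So at least one holds ⌈792/50⌉ = 16.

16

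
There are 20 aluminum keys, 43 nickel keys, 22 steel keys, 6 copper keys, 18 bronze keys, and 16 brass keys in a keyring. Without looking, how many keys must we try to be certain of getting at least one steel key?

104

The worst case draws every non-steel key first: 20 + 43 + 6 + 18 + 16 = 103.
The next draw is then forced to be steel, giving 103 + 1 = 104.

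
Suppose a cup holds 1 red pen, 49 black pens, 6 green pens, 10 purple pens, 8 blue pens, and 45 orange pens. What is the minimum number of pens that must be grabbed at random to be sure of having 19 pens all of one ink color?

In the worst case we take at most 18 of each ink color, but all 1 red, all 6 green, all 10 purple, and all 8 blue (fewer than 18), giving 1 + 18 + 6 + 10 + 8 + 18 = 61.
One more pen then forces some ink color to 19, so 61 + 1 = 62.

62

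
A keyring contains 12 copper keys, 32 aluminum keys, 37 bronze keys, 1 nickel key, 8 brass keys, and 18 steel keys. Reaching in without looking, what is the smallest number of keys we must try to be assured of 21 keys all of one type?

80

In the worst case we take at most 20 of each type, but all 12 copper, all 1 nickel, all 8 brass, and all 18 steel (fewer than 20), giving 12 + 20 + 20 + 1 + 8 + 18 = 79.
One more key then forces some type to 21, so 79 + 1 = 80.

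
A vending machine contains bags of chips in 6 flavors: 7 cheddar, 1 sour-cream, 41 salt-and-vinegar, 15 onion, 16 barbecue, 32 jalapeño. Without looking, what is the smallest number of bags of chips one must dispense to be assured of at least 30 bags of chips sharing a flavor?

98

In the worst case we take at most 29 of each flavor, but all 7 cheddar, all 1 sour-cream, all 15 onion, and all 16 barbecue (fewer than 29), giving 7 + 1 + 29 + 15 + 16 + 29 = 97.
One more bag of chips then forces some flavor to 30, so 97 + 1 = 98.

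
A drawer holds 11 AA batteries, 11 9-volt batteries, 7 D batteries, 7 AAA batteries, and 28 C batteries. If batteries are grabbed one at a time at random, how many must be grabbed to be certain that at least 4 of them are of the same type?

Treat the 5 types as pigeonholes.
The worst case takes 3 batteries of each type without reaching 4 of any: 5 × 3 = 15.
The next battery must bring some type to 4, so 15 + 1 = 16.

16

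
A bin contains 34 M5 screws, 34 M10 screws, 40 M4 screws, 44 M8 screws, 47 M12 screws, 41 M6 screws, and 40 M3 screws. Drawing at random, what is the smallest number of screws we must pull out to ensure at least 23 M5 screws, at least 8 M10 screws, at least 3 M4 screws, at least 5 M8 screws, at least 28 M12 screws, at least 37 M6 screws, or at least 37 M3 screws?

The worst case stops just short of every target: 22 M5, 7 M10, 2 M4, 4 M8, 27 M12, 36 M6, 36 M3 — 22 + 7 + 2 + 4 + 27 + 36 + 36 = 134 screws.
One more screw must push some size to its target, so 134 + 1 = 135.

135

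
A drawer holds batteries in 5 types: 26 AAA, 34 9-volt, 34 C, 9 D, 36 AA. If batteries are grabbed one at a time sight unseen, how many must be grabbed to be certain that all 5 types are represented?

The hardest type to obtain is D: we could draw every other battery first — 139 − 9 = 130 batteries — without a single D one.
The next draw must be D, so 130 + 1 = 131.

131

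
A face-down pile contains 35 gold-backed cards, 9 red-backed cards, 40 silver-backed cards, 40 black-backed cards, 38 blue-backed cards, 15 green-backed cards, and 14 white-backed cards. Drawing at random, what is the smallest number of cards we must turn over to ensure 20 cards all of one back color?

115

In the worst case we take at most 19 of each back color, but all 9 red-backed, all 15 green-backed, and all 14 white-backed (fewer than 19), giving 19 + 9 + 19 + 19 + 19 + 15 + 14 = 114.
One more card then forces some back color to 20, so 114 + 1 = 115.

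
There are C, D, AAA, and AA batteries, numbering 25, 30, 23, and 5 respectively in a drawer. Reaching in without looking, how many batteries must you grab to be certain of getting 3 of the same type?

Treat the 4 types as pigeonholes.
The worst case takes 2 batteries of each type without reaching 3 of any: 4 × 2 = 8.
The next battery must bring some type to 3, so 8 + 1 = 9.

9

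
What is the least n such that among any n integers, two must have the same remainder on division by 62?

63

Two integers differ by a multiple of 62 exactly when they share a remainder mod 62.
There are 62 residue classes mod 62, so 62 integers can all lie in distinct classes.
One more integer must repeat a residue, giving a difference divisible by 62. So n = 62 + 1 = 63.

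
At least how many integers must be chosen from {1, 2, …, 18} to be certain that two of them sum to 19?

10

Partition {1, …, 18} into 9 pairs: {1,18}, {2,17}, …, {9,10}.
Choosing 9 integers — say the integers 1 through 9 — takes one from each pair and avoids the property.
Choosing 10 forces two into the same pair by pigeonhole, and those sum to 19. So 10.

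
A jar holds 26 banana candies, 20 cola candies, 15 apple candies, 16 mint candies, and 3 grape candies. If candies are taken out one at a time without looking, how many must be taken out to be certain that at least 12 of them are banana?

To avoid banana candies as long as possible, exhaust the other 4 flavors first.
The worst case draws every non-banana candy first: 20 + 15 + 16 + 3 = 54.
The next 12 draws are then forced to be banana, giving 54 + 12 = 66.

66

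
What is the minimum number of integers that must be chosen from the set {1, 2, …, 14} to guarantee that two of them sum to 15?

8

Partition {1, …, 14} into 7 pairs: {1,14}, {2,13}, …, {7,8}.
Choosing 7 integers — say the integers 1 through 7 — takes one from each pair and avoids the property.
Choosing 8 forces two into the same pair by pigeonhole, and those sum to 15. So 8.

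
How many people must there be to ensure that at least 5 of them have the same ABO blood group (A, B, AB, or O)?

There are 4 ABO blood groups acting as pigeonholes.
With 4 × 4 = 16 people we could place exactly 4 in each, with no class reaching 5.
One more forces some class to hold 5, so 16 + 1 = 17.

17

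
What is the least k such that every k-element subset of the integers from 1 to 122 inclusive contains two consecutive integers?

62

Partition {1, …, 122} into 61 pairs: {1,2}, {3,4}, …, {121,122}.
Choosing 61 integers — say the 61 even numbers 2, 4, …, 122 — takes one from each pair and avoids the property.
Choosing 62 forces two into the same pair by pigeonhole, and those are consecutive. So 62.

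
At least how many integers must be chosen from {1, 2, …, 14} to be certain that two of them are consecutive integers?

Partition {1, …, 14} into 7 pairs: {1,2}, {3,4}, …, {13,14}.
Choosing 7 integers — say the 7 even numbers 2, 4, …, 14 — takes one from each pair and avoids the property.
Choosing 8 forces two into the same pair by pigeonhole, and those are consecutive. So 8.

8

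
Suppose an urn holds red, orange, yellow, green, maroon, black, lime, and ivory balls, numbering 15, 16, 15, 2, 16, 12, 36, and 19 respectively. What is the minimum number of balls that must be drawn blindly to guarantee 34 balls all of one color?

In the worst case we take at most 33 of each color, but all 15 red, all 16 orange, all 15 yellow, all 2 green, all 16 maroon, all 12 black, and all 19 ivory (fewer than 33), giving 15 + 16 + 15 + 2 + 16 + 12 + 33 + 19 = 128.
One more ball then forces some color to 34, so 128 + 1 = 129.

129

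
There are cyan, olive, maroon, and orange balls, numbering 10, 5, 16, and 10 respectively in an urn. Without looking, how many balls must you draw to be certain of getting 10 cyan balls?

41

The worst case draws every non-cyan ball first: 5 + 16 + 10 = 31.
The next 10 draws are then forced to be cyan, giving 31 + 10 = 41.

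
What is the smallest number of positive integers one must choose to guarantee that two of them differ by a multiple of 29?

Two integers differ by a multiple of 29 exactly when they share a remainder mod 29.
There are 29 residue classes mod 29, so 29 integers can all lie in distinct classes.
One more integer must repeat a residue, giving a difference divisible by 29. So n = 29 + 1 = 30.

30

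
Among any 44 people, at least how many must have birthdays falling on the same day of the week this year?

The 44 people fall into 7 days of the week.
If each of the 7 days of the week held at most 6, the total would be at most 7 × 6 = 42 < 44, a contradiction.
So at least one holds ⌈44/7⌉ = 7.

7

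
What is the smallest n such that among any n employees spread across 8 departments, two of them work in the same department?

There are 8 departments acting as pigeonholes.
With 8 employees we could place one in each, avoiding any repeat.
One more forces some class to hold 2, so 8 + 1 = 9.

9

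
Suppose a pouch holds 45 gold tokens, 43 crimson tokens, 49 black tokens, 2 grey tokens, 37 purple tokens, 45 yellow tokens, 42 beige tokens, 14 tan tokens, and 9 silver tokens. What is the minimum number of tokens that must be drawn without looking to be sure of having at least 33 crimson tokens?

276

The worst case draws every non-crimson token first: 45 + 49 + 2 + 37 + 45 + 42 + 14 + 9 = 243.
The next 33 draws are then forced to be crimson, giving 243 + 33 = 276.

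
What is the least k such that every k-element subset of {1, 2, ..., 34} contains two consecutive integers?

Partition {1, …, 34} into 17 pairs: {1,2}, {3,4}, …, {33,34}.
Choosing 17 integers — say the 17 even numbers 2, 4, …, 34 — takes one from each pair and avoids the property.
Choosing 18 forces two into the same pair by pigeonhole, and those are consecutive. So 18.

18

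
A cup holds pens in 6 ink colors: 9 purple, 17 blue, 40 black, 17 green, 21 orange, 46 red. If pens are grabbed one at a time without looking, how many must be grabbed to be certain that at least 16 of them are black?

126

To avoid black pens as long as possible, exhaust the other 5 ink colors first.
The worst case draws every non-black pen first: 9 + 17 + 17 + 21 + 46 = 110.
The next 16 draws are then forced to be black, giving 110 + 16 = 126.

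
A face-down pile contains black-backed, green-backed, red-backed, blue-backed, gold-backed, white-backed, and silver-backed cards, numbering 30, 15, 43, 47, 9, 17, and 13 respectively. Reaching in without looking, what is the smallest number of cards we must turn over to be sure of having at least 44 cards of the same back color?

171

In the worst case we take at most 43 of each back color, but all 30 black-backed, all 15 green-backed, all 9 gold-backed, all 17 white-backed, and all 13 silver-backed (fewer than 43), giving 30 + 15 + 43 + 43 + 9 + 17 + 13 = 170.
One more card then forces some back color to 44, so 170 + 1 = 171.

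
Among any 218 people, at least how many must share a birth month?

19

If each of the 12 months of the year held at most 18, the total would be at most 12 × 18 = 216 < 218, a contradiction.
So at least one holds ⌈218/12⌉ = 19.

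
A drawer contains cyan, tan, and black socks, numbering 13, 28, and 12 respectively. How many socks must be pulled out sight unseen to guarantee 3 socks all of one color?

Treat the 3 colors as pigeonholes.
The worst case takes 2 socks of each color without reaching 3 of any: 3 × 2 = 6.
The next sock must bring some color to 3, so 6 + 1 = 7.

7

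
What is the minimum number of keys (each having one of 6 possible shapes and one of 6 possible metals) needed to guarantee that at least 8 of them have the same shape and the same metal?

253

There are 6 × 6 = 36 (shape, metal) combinations acting as pigeonholes.
With 36 × 7 = 252 keys we could place exactly 7 in each, with no (shape, metal) pair reaching 8.
One more forces some (shape, metal) pair to hold 8, so 252 + 1 = 253.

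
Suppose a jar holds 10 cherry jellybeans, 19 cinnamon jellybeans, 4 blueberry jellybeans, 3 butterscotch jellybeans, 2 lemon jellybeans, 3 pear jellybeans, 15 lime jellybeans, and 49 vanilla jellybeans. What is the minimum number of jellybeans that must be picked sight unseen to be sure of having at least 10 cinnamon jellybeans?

96

The worst case draws every non-cinnamon jellybean first: 10 + 4 + 3 + 2 + 3 + 15 + 49 = 86.
The next 10 draws are then forced to be cinnamon, giving 86 + 10 = 96.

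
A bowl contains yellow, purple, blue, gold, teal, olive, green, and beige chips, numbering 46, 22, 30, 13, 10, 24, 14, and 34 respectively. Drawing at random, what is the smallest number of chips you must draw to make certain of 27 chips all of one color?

In the worst case we take at most 26 of each color, but all 22 purple, all 13 gold, all 10 teal, all 24 olive, and all 14 green (fewer than 26), giving 26 + 22 + 26 + 13 + 10 + 24 + 14 + 26 = 161.
One more chip then forces some color to 27, so 161 + 1 = 162.

162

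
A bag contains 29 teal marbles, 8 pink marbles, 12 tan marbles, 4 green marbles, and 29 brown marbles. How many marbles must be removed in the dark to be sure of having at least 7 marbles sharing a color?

29

In the worst case we take at most 6 of each color, but all 4 green (fewer than 6), giving 6 + 6 + 6 + 4 + 6 = 28.
One more marble then forces some color to 7, so 28 + 1 = 29.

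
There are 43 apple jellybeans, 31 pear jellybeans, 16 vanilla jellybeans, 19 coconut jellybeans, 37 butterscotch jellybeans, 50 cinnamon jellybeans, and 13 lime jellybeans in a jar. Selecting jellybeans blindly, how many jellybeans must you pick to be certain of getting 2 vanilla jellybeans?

195

The worst case draws every non-vanilla jellybean first: 43 + 31 + 19 + 37 + 50 + 13 = 193.
The next 2 draws are then forced to be vanilla, giving 193 + 2 = 195.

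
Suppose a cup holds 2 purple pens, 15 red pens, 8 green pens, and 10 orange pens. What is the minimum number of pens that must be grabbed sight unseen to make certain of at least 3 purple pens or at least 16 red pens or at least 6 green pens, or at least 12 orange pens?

The worst case stops just short of every target: 2 purple, 15 red, 5 green, all 10 orange — 2 + 15 + 5 + 10 = 32 pens.
One more pen must push some ink color to its target, so 32 + 1 = 33.

33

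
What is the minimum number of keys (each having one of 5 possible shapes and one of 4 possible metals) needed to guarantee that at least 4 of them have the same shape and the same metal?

There are 5 × 4 = 20 (shape, metal) combinations acting as pigeonholes.
With 20 × 3 = 60 keys we could place exactly 3 in each, with no (shape, metal) pair reaching 4.
One more forces some (shape, metal) pair to hold 4, so 60 + 1 = 61.

61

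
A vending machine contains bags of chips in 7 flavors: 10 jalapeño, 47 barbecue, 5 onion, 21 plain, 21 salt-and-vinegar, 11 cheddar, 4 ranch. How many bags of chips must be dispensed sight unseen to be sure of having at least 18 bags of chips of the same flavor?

82

Treat the 7 flavors as pigeonholes.
In the worst case we take at most 17 of each flavor, but all 10 jalapeño, all 5 onion, all 11 cheddar, and all 4 ranch (fewer than 17), giving 10 + 17 + 5 + 17 + 17 + 11 + 4 = 81.
One more bag of chips then forces some flavor to 18, so 81 + 1 = 82.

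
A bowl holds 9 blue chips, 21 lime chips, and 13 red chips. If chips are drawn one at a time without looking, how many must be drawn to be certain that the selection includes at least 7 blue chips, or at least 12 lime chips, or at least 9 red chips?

26

The worst case stops just short of every target: 6 blue, 11 lime, 8 red — 6 + 11 + 8 = 25 chips.
One more chip must push some color to its target, so 25 + 1 = 26.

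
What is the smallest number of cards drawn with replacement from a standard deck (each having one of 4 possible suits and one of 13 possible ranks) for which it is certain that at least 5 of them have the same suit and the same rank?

There are 4 × 13 = 52 (suit, rank) combinations acting as pigeonholes.
With 52 × 4 = 208 cards drawn with replacement from a standard deck we could place exactly 4 in each, with no (suit, rank) pair reaching 5.
One more forces some (suit, rank) pair to hold 5, so 208 + 1 = 209.

209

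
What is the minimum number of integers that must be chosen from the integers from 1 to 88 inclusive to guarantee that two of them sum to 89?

45

Partition {1, …, 88} into 44 pairs: {1,88}, {2,87}, …, {44,45}.
Choosing 44 integers — say the integers 1 through 44 — takes one from each pair and avoids the property.
Choosing 45 forces two into the same pair by pigeonhole, and those sum to 89. So 45.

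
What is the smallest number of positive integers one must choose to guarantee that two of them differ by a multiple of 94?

Two integers differ by a multiple of 94 exactly when they share a remainder mod 94.
There are 94 residue classes mod 94, so 94 integers can all lie in distinct classes.
One more integer must repeat a residue, giving a difference divisible by 94. So n = 94 + 1 = 95.

95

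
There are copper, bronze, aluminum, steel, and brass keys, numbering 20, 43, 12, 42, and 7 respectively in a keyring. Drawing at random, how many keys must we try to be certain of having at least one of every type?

The hardest type to obtain is brass: we could draw every other key first — 124 − 7 = 117 keys — without a single brass one.
The next draw must be brass, so 117 + 1 = 118.

118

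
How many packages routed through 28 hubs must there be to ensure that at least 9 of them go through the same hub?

225

There are 28 hubs acting as pigeonholes.
With 28 × 8 = 224 packages we could place exactly 8 in each, with no class reaching 9.
One more forces some class to hold 9, so 224 + 1 = 225.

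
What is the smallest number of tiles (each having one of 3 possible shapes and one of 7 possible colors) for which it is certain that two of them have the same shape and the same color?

22

There are 3 × 7 = 21 (shape, color) combinations acting as pigeonholes.
With 21 tiles we could place one in each, avoiding any repeat.
One more forces some (shape, color) pair to hold 2, so 21 + 1 = 22.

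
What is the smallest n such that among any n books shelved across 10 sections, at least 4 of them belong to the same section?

There are 10 sections acting as pigeonholes.
With 10 × 3 = 30 books we could place exactly 3 in each, with no class reaching 4.
One more forces some class to hold 4, so 30 + 1 = 31.

31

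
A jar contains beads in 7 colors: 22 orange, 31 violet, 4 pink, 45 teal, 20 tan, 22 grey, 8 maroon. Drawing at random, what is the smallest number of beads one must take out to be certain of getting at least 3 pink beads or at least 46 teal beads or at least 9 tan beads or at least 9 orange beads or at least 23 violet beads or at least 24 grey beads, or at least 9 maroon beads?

116

The worst case stops just short of every target: 8 orange, 22 violet, 2 pink, 45 teal, 8 tan, all 22 grey, 8 maroon — 8 + 22 + 2 + 45 + 8 + 22 + 8 = 115 beads.
One more bead must push some color to its target, so 115 + 1 = 116.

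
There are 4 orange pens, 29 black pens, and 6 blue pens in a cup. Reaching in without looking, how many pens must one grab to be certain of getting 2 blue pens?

35

The worst case draws every non-blue pen first: 4 + 29 = 33.
The next 2 draws are then forced to be blue, giving 33 + 2 = 35.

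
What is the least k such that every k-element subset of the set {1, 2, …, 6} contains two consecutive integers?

Partition {1, …, 6} into 3 pairs: {1,2}, {3,4}, …, {5,6}.
Choosing 3 integers — say the 3 even numbers 2, 4, …, 6 — takes one from each pair and avoids the property.
Choosing 4 forces two into the same pair by pigeonhole, and those are consecutive. So 4.

4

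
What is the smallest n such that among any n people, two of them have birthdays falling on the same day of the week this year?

There are 7 days of the week acting as pigeonholes.
With 7 people we could place one in each, avoiding any repeat.
One more forces some class to hold 2, so 7 + 1 = 8.

8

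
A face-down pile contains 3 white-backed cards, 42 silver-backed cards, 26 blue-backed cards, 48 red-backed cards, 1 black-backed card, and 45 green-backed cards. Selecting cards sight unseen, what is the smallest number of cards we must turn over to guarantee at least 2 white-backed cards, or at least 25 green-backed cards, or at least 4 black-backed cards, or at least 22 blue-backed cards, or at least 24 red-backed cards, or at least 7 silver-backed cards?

Each of the 6 back colors has its own threshold; avoid all of them simultaneously.
The worst case stops just short of every target: 1 white-backed, 6 silver-backed, 21 blue-backed, 23 red-backed, all 1 black-backed, 24 green-backed — 1 + 6 + 21 + 23 + 1 + 24 = 76 cards.
One more card must push some back color to its target, so 76 + 1 = 77.

77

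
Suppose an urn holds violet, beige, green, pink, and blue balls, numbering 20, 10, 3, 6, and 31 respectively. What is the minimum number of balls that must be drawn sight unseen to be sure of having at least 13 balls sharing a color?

44

In the worst case we take at most 12 of each color, but all 10 beige, all 3 green, and all 6 pink (fewer than 12), giving 12 + 10 + 3 + 6 + 12 = 43.
One more ball then forces some color to 13, so 43 + 1 = 44.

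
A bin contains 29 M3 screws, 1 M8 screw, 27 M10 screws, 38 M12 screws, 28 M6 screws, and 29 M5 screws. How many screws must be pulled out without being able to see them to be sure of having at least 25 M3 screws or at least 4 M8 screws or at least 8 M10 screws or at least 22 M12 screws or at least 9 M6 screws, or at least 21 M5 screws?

82

The worst case stops just short of every target: 24 M3, all 1 M8, 7 M10, 21 M12, 8 M6, 20 M5 — 24 + 1 + 7 + 21 + 8 + 20 = 81 screws.
One more screw must push some size to its target, so 81 + 1 = 82.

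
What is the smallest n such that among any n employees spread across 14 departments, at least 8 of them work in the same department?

There are 14 departments acting as pigeonholes.
With 14 × 7 = 98 employees we could place exactly 7 in each, with no class reaching 8.
One more forces some class to hold 8, so 98 + 1 = 99.

99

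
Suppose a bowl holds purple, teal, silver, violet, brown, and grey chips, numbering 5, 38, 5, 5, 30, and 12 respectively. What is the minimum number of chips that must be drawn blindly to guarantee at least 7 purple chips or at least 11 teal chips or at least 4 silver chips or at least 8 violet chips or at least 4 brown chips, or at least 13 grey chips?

The worst case stops just short of every target: all 5 purple, 10 teal, 3 silver, all 5 violet, 3 brown, 12 grey — 5 + 10 + 3 + 5 + 3 + 12 = 38 chips.
One more chip must push some color to its target, so 38 + 1 = 39.

39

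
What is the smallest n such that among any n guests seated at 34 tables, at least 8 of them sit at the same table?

239

There are 34 tables acting as pigeonholes.
With 34 × 7 = 238 guests we could place exactly 7 in each, with no class reaching 8.
One more forces some class to hold 8, so 238 + 1 = 239.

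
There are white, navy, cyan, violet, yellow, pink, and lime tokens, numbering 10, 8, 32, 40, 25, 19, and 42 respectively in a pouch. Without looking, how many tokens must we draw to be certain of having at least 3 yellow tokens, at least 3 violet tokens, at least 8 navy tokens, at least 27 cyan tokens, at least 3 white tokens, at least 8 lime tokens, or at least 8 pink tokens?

54

Each of the 7 colors has its own threshold; avoid all of them simultaneously.
The worst case stops just short of every target: 2 white, 7 navy, 26 cyan, 2 violet, 2 yellow, 7 pink, 7 lime — 2 + 7 + 26 + 2 + 2 + 7 + 7 = 53 tokens.
One more token must push some color to its target, so 53 + 1 = 54.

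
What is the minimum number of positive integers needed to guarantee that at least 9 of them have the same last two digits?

There are 100 possible two-digit endings acting as pigeonholes.
With 100 × 8 = 800 positive integers we could place exactly 8 in each, with no class reaching 9.
One more forces some class to hold 9, so 800 + 1 = 801.

801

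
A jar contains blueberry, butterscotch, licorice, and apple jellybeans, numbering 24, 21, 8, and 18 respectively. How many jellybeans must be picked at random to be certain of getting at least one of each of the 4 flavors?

64

The hardest flavor to obtain is licorice: we could draw every other jellybean first — 71 − 8 = 63 jellybeans — without a single licorice one.
The next draw must be licorice, so 63 + 1 = 64.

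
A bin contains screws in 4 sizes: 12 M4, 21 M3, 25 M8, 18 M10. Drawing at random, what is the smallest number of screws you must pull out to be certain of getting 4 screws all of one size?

13

Treat the 4 sizes as pigeonholes.
The worst case takes 3 screws of each size without reaching 4 of any: 4 × 3 = 12.
The next screw must bring some size to 4, so 12 + 1 = 13.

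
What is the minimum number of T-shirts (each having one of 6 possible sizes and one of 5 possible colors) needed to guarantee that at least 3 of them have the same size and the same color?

61

There are 6 × 5 = 30 (size, color) combinations acting as pigeonholes.
With 30 × 2 = 60 T-shirts we could place exactly 2 in each, with no (size, color) pair reaching 3.
One more forces some (size, color) pair to hold 3, so 60 + 1 = 61.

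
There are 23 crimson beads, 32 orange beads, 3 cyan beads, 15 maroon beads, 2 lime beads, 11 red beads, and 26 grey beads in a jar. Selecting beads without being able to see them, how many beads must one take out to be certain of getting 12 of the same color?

61

In the worst case we take at most 11 of each color, but all 3 cyan and all 2 lime (fewer than 11), giving 11 + 11 + 3 + 11 + 2 + 11 + 11 = 60.
One more bead then forces some color to 12, so 60 + 1 = 61.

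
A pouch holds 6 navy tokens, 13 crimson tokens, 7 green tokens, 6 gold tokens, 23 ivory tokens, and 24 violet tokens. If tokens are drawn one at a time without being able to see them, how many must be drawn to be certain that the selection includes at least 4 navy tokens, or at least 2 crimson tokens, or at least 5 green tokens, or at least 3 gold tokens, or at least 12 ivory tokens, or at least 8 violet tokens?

The worst case stops just short of every target: 3 navy, 1 crimson, 4 green, 2 gold, 11 ivory, 7 violet — 3 + 1 + 4 + 2 + 11 + 7 = 28 tokens.
One more token must push some color to its target, so 28 + 1 = 29.

29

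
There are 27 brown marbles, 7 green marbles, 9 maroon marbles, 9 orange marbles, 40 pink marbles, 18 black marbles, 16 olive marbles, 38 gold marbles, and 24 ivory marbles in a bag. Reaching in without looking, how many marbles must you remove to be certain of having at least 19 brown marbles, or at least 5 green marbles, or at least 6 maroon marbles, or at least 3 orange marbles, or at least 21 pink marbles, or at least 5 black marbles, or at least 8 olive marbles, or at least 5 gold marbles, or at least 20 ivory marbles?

84

The worst case stops just short of every target: 18 brown, 4 green, 5 maroon, 2 orange, 20 pink, 4 black, 7 olive, 4 gold, 19 ivory — 18 + 4 + 5 + 2 + 20 + 4 + 7 + 4 + 19 = 83 marbles.
One more marble must push some color to its target, so 83 + 1 = 84.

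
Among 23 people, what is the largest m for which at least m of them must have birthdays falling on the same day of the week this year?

4

There are 7 days of the week, which serve as the pigeonholes.
If each of the 7 days of the week held at most 3, the total would be at most 7 × 3 = 21 < 23, a contradiction.
So at least one holds ⌈23/7⌉ = 4.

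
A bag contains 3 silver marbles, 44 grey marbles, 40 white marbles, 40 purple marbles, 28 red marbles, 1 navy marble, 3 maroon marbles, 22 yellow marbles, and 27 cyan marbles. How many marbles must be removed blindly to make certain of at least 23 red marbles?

203

The worst case draws every non-red marble first: 3 + 44 + 40 + 40 + 1 + 3 + 22 + 27 = 180.
The next 23 draws are then forced to be red, giving 180 + 23 = 203.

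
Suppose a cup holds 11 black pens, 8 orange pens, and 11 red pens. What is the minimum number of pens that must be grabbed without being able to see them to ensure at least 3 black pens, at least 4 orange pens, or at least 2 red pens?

The worst case stops just short of every target: 2 black, 3 orange, 1 red — 2 + 3 + 1 = 6 pens.
One more pen must push some ink color to its target, so 6 + 1 = 7.

7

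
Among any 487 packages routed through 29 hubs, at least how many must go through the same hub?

17

The 487 packages fall into 29 hubs.
If each of the 29 hubs held at most 16, the total would be at most 29 × 16 = 464 < 487, a contradiction.
So at least one holds ⌈487/29⌉ = 17.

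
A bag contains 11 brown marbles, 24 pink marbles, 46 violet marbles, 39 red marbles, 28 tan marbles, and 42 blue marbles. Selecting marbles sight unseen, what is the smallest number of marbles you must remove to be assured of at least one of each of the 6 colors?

180

The hardest color to obtain is brown: we could draw every other marble first — 190 − 11 = 179 marbles — without a single brown one.
The next draw must be brown, so 179 + 1 = 180.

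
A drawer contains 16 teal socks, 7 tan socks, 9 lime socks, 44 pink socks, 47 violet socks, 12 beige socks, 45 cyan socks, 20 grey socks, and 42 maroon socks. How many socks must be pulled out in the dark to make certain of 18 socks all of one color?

In the worst case we take at most 17 of each color, but all 16 teal, all 7 tan, all 9 lime, and all 12 beige (fewer than 17), giving 16 + 7 + 9 + 17 + 17 + 12 + 17 + 17 + 17 = 129.
One more sock then forces some color to 18, so 129 + 1 = 130.

130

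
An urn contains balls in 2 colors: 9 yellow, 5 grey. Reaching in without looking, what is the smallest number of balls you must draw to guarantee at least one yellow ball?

6

The worst case draws every non-yellow ball first: 5.
The next draw is then forced to be yellow, giving 5 + 1 = 6.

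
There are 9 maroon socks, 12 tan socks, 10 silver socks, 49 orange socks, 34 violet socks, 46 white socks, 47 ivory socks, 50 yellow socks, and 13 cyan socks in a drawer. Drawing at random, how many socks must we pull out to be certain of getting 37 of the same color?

223

Treat the 9 colors as pigeonholes.
In the worst case we take at most 36 of each color, but all 9 maroon, all 12 tan, all 10 silver, all 34 violet, and all 13 cyan (fewer than 36), giving 9 + 12 + 10 + 36 + 34 + 36 + 36 + 36 + 13 = 222.
One more sock then forces some color to 37, so 222 + 1 = 223.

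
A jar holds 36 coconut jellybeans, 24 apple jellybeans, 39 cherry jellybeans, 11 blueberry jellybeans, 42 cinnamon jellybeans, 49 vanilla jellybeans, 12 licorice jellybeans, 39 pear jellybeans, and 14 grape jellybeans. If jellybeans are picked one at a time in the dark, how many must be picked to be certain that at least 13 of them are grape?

265

The worst case draws every non-grape jellybean first: 36 + 24 + 39 + 11 + 42 + 49 + 12 + 39 = 252.
The next 13 draws are then forced to be grape, giving 252 + 13 = 265.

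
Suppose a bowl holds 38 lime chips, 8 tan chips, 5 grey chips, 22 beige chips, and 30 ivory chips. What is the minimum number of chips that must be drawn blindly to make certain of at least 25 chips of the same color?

84

In the worst case we take at most 24 of each color, but all 8 tan, all 5 grey, and all 22 beige (fewer than 24), giving 24 + 8 + 5 + 22 + 24 = 83.
One more chip then forces some color to 25, so 83 + 1 = 84.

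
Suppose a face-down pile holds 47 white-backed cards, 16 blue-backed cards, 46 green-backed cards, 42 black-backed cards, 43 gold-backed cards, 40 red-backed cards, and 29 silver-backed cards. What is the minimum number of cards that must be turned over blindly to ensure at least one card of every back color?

The hardest back color to obtain is blue-backed: we could draw every other card first — 263 − 16 = 247 cards — without a single blue-backed one.
The next draw must be blue-backed, so 247 + 1 = 248.

248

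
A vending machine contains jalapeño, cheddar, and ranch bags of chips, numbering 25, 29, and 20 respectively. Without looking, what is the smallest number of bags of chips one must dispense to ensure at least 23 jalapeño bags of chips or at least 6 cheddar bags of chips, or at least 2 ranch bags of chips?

The worst case stops just short of every target: 22 jalapeño, 5 cheddar, 1 ranch — 22 + 5 + 1 = 28 bags of chips.
One more bag of chips must push some flavor to its target, so 28 + 1 = 29.

29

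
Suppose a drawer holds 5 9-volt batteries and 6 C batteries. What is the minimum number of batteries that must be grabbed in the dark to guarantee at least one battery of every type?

The hardest type to obtain is 9-volt: we could draw every other battery first — 11 − 5 = 6 batteries — without a single 9-volt one.
The next draw must be 9-volt, so 6 + 1 = 7.

7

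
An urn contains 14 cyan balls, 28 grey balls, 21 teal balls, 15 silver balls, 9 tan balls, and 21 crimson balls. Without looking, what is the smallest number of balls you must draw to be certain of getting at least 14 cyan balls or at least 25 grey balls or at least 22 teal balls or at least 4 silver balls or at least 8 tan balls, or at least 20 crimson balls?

The worst case stops just short of every target: 13 cyan, 24 grey, 21 teal, 3 silver, 7 tan, 19 crimson — 13 + 24 + 21 + 3 + 7 + 19 = 87 balls.
One more ball must push some color to its target, so 87 + 1 = 88.

88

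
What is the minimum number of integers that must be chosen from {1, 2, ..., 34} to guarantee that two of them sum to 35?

18

Partition {1, …, 34} into 17 pairs: {1,34}, {2,33}, …, {17,18}.
Choosing 17 integers — say the integers 1 through 17 — takes one from each pair and avoids the property.
Choosing 18 forces two into the same pair by pigeonhole, and those sum to 35. So 18.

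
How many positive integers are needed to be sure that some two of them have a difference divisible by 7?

8

Two integers differ by a multiple of 7 exactly when they share a remainder mod 7.
There are 7 residue classes mod 7, so 7 integers can all lie in distinct classes.
One more integer must repeat a residue, giving a difference divisible by 7. So n = 7 + 1 = 8.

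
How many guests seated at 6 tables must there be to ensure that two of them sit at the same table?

7

There are 6 tables acting as pigeonholes.
With 6 guests we could place one in each, avoiding any repeat.
One more forces some class to hold 2, so 6 + 1 = 7.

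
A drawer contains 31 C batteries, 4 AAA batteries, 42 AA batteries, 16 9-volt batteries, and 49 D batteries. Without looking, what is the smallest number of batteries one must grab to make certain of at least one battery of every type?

139

The hardest type to obtain is AAA: we could draw every other battery first — 142 − 4 = 138 batteries — without a single AAA one.
The next draw must be AAA, so 138 + 1 = 139.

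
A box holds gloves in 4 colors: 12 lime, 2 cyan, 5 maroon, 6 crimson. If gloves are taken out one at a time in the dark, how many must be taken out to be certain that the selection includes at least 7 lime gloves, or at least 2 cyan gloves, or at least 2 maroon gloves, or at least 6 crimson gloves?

14

The worst case stops just short of every target: 6 lime, 1 cyan, 1 maroon, 5 crimson — 6 + 1 + 1 + 5 = 13 gloves.
One more glove must push some color to its target, so 13 + 1 = 14.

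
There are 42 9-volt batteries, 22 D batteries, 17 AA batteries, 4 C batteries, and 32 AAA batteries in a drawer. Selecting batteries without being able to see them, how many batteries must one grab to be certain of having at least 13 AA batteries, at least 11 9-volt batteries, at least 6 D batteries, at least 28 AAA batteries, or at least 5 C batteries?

59

The worst case stops just short of every target: 10 9-volt, 5 D, 12 AA, 4 C, 27 AAA — 10 + 5 + 12 + 4 + 27 = 58 batteries.
One more battery must push some type to its target, so 58 + 1 = 59.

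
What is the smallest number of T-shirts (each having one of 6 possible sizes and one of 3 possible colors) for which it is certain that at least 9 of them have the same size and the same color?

There are 6 × 3 = 18 (size, color) combinations acting as pigeonholes.
With 18 × 8 = 144 T-shirts we could place exactly 8 in each, with no (size, color) pair reaching 9.
One more forces some (size, color) pair to hold 9, so 144 + 1 = 145.

145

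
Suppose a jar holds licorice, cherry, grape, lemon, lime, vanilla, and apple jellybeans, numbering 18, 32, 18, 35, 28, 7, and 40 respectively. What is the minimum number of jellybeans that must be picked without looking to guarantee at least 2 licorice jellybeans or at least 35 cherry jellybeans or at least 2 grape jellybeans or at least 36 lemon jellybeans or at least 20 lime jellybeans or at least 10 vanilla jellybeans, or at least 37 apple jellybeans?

132

The worst case stops just short of every target: 1 licorice, all 32 cherry, 1 grape, 35 lemon, 19 lime, all 7 vanilla, 36 apple — 1 + 32 + 1 + 35 + 19 + 7 + 36 = 131 jellybeans.
One more jellybean must push some flavor to its target, so 131 + 1 = 132.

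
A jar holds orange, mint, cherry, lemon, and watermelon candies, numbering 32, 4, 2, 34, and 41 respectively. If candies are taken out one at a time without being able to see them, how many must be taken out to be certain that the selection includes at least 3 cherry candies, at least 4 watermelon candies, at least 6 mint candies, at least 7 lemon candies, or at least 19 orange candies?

34

Each of the 5 flavors has its own threshold; avoid all of them simultaneously.
The worst case stops just short of every target: 18 orange, all 4 mint, 2 cherry, 6 lemon, 3 watermelon — 18 + 4 + 2 + 6 + 3 = 33 candies.
One more candy must push some flavor to its target, so 33 + 1 = 34.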